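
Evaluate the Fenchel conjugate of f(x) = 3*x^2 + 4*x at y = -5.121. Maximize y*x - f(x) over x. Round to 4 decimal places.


f*(y) = sup_x {y*x - a*x^2 - b*x} = sup_x {(y-b)*x - a*x^2}
FOC: (y - b) - 2a*x = 0 => x* = (y - b)/(2a)
x* = (-5.121 - 4)/(2*3) = -1.5202
f*(-5.121) = (y-b)^2/(4a) = (-5.121 - 4)^2/(4*3)
= 83.1926/12 = 6.9327


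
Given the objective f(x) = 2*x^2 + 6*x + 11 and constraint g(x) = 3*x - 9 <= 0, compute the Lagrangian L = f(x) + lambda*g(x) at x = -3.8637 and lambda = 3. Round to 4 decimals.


Step 1: Evaluate f(x).
f(-3.8637) = 2*(-3.8637)^2 + 6*(-3.8637) + 11 = 17.6742
Step 2: Evaluate g(x).
g(-3.8637) = 3*-3.8637 - 9 = -20.5911
Step 3: Compute Lagrangian.
L = 17.6742 + 3*-20.5911 = -44.0991


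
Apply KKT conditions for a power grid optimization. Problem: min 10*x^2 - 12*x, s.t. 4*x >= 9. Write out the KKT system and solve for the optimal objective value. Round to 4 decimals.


Step 1: Try lambda = 0 (constraint inactive).
x_unc = 12/(2*10) = 0.6
Check: 4*0.6 = 2.4 < 9 -- violated!
Step 2: Constraint must be active: 4*x = 9
x* = 9/4 = 2.25
lambda = (2*10*2.25 - 12)/4 = 8.25
Step 3: Compute optimal value.
f(x*) = 10*2.25^2 - 12*2.25 = 23.625


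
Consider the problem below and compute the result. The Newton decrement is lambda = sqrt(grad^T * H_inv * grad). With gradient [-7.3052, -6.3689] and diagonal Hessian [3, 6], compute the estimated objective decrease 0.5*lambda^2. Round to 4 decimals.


Step 1: H is diagonal, so H^(-1) * g = [-2.4351, -1.0615].
Step 2: g^T H^(-1) g = sum_i g_i^2 / H_ii
  = (-7.3052)^2/3 + (-6.3689)^2/6
  = 17.7886 + 6.7605 = 24.5491
Step 3: Objective decrease = 0.5 * g^T H^(-1) g = 12.2746


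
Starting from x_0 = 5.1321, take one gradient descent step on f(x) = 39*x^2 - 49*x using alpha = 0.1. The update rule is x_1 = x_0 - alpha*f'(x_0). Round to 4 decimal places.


We compute the gradient at x_0 and apply the update.
f'(x) = 78*x - 49
f'(5.1321) = 78*5.1321 - 49 = 351.3038
x_1 = 5.1321 - 0.1*351.3038 = -29.9983


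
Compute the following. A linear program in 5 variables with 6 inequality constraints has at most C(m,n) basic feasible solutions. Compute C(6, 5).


Each vertex corresponds to some choice of n active constraints out of m, so the number of vertices is at most C(m, n) = m! / (n!(m-n)!).
m = 6, n = 5
Numerator: 6 * 5 * 4 * 3 * 2
Denominator: 5! = 120
C(6, 5) = 6


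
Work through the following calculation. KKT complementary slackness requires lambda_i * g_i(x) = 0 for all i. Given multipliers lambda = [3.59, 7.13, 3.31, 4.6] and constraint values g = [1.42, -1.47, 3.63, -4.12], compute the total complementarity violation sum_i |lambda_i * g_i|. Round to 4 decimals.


KKT complementary slackness check:
lambda_1 * g_1 = 3.59 * 1.42 = 5.0978
lambda_2 * g_2 = 7.13 * -1.47 = -10.4811
lambda_3 * g_3 = 3.31 * 3.63 = 12.0153
lambda_4 * g_4 = 4.6 * -4.12 = -18.952
Total violation = 5.0978 + 10.4811 + 12.0153 + 18.952 = 46.5462


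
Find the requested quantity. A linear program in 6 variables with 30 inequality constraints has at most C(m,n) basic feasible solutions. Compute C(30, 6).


Each vertex corresponds to some choice of n active constraints out of m, so the number of vertices is at most C(m, n) = m! / (n!(m-n)!).
m = 30, n = 6
Numerator: 30 * 29 * 28 * 27 * 26 * 25
Denominator: 6! = 720
C(30, 6) = 593775


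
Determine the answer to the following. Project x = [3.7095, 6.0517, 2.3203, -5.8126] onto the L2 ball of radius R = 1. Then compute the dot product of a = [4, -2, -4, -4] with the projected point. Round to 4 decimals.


Step 1: Compute ||x|| (intermediates to 6 decimals).
||x|| = sqrt(3.7095^2 + 6.0517^2 + 2.3203^2 + (-5.8126)^2) = 9.463275
Step 2: Project.
Since ||x|| > R, scale = R/||x|| = 1/9.463275 = 0.105672, proj(x) = scale * x
proj(x) = [0.39199, 0.639495, 0.245191, -0.614229]
Step 3: Dot product.
a^T * proj(x) = 4*0.39199 - 2*0.639495 - 4*0.245191 - 4*(-0.614229) = 1.7651


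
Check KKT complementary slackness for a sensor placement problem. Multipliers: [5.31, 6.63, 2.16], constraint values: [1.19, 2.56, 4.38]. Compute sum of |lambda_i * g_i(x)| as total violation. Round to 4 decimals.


KKT complementary slackness check:
lambda_1 * g_1 = 5.31 * 1.19 = 6.3189
lambda_2 * g_2 = 6.63 * 2.56 = 16.9728
lambda_3 * g_3 = 2.16 * 4.38 = 9.4608
Total violation = 6.3189 + 16.9728 + 9.4608 = 32.7525


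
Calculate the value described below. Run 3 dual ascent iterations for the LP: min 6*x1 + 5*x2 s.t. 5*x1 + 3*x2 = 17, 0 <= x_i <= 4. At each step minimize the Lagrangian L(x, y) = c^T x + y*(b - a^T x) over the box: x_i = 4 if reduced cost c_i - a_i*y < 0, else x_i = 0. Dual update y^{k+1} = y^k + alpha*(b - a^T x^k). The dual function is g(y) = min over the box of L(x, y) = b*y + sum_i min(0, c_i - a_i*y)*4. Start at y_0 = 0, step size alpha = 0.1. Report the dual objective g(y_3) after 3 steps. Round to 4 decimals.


Dual ascent for LP: min 6*x1 + 5*x2, 5*x1 + 3*x2 = 17, 0 <= x_i <= 4
Step 1: y^k = 0.0, reduced costs: (6.0, 5.0)
  x^k = (0.0, 0.0), subgradient = b - a^T x = 17.0
  y^{k+1} = 0.0 + 0.1*17.0 = 1.7
Step 2: y^k = 1.7, reduced costs: (-2.5, -0.1)
  x^k = (4.0, 4.0), subgradient = b - a^T x = -15.0
  y^{k+1} = 1.7 + 0.1*-15.0 = 0.2
Step 3: y^k = 0.2, reduced costs: (5.0, 4.4)
  x^k = (0.0, 0.0), subgradient = b - a^T x = 17.0
  y^{k+1} = 0.2 + 0.1*17.0 = 1.9
Dual objective at y_3 = 1.9: reduced costs (-3.5, -0.7), box minimizer x = (4.0, 4.0)
g(y_3) = b*y + (c1 - a1*y)*x1 + (c2 - a2*y)*x2 = 17*1.9 + (-3.5)*4.0 + (-0.7)*4.0 = 32.3 - 14.0 - 2.8 = 15.5


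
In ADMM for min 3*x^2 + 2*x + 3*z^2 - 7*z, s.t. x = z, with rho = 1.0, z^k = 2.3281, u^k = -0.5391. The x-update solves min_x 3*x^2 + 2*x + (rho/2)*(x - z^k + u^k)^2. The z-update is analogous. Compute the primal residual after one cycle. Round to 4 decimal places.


ADMM iteration with rho = 1.0, z^k = 2.3281, u^k = -0.5391
Step 1: x-update.
Minimize 3*x^2 + 2*x + (1.0/2)*(x - 2.3281 - 0.5391)^2
FOC: (2*3 + 1.0)*x = -2 + 1.0*(2.3281 + 0.5391)
x^{k+1} = 0.1239
Step 2: z-update.
Minimize 3*z^2 - 7*z + (1.0/2)*(0.1239 - z - 0.5391)^2
FOC: (2*3 + 1.0)*z = 7 + 1.0*(0.1239 - 0.5391)
z^{k+1} = 0.9407
Step 3: u-update.
u^{k+1} = -0.5391 + 0.1239 - 0.9407 = -1.3559
Step 4: Primal residual = |0.1239 - 0.9407| = 0.8168


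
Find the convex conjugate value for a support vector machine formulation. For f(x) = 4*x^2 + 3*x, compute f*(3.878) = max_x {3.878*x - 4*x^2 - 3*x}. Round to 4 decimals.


f*(y) = sup_x {y*x - a*x^2 - b*x} = sup_x {(y-b)*x - a*x^2}
FOC: (y - b) - 2a*x = 0 => x* = (y - b)/(2a)
x* = (3.878 - 3)/(2*4) = 0.1098
f*(3.878) = (y-b)^2/(4a) = (3.878 - 3)^2/(4*4)
= 0.7709/16 = 0.0482


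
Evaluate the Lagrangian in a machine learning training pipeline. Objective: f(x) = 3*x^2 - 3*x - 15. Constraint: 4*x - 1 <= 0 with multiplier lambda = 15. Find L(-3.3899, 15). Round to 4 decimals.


Step 1: Evaluate f(x).
f(-3.3899) = 3*(-3.3899)^2 - 3*(-3.3899) - 15 = 29.644
Step 2: Evaluate g(x).
g(-3.3899) = 4*-3.3899 - 1 = -14.5596
Step 3: Compute Lagrangian.
L = 29.644 + 15*-14.5596 = -188.75


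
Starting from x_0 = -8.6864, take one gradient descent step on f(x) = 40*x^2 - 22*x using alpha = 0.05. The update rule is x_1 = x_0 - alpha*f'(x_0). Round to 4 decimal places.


We compute the gradient at x_0 and apply the update.
f'(x) = 80*x - 22
f'(-8.6864) = 80*-8.6864 - 22 = -716.912
x_1 = -8.6864 - 0.05*-716.912 = 27.1592


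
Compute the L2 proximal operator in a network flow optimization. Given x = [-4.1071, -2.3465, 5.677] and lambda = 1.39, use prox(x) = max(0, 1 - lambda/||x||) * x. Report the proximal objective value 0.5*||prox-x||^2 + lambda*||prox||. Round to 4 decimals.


Step 1: Compute ||x||.
||x|| = 7.3894
Step 2: Compute scaling factor.
scale = max(0, 1 - 1.39/7.3894) = 0.8119
Step 3: prox(x) = [-3.3345, -1.9051, 4.6091]
||prox(x)|| = 5.9994
Step 4: Proximal objective.
0.5*||prox-x||^2 = 0.9661
lambda*||prox|| = 8.3392
Total = 9.3052


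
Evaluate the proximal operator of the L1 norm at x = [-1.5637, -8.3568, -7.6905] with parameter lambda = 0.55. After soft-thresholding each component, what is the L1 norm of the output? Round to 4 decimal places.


Soft-thresholding with lambda = 0.55:
prox(-1.5637) = sign(-1.5637)*max(|-1.5637| - 0.55, 0) = -1.0137
prox(-8.3568) = sign(-8.3568)*max(|-8.3568| - 0.55, 0) = -7.8068
prox(-7.6905) = sign(-7.6905)*max(|-7.6905| - 0.55, 0) = -7.1405
prox(x) = [-1.0137, -7.8068, -7.1405]
||prox(x)||_1 = 1.0137 + 7.8068 + 7.1405 = 15.961


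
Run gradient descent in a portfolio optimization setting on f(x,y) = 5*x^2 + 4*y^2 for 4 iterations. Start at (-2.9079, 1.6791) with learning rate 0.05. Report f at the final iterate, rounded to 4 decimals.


Gradient descent on f(x,y) = 5*x^2 + 4*y^2.
Starting point: (-2.9079, 1.6791), alpha = 0.05
Step 1: grad_x = 2*5*-2.9079 = -29.079, grad_y = 2*4*1.6791 = 13.4328
  x_1 = -2.9079 - 0.05*-29.079 = -1.454
  y_1 = 1.6791 - 0.05*13.4328 = 1.0075
Step 2: grad_x = 2*5*-1.454 = -14.5395, grad_y = 2*4*1.0075 = 8.0597
  x_2 = -1.454 - 0.05*-14.5395 = -0.727
  y_2 = 1.0075 - 0.05*8.0597 = 0.6045
Step 3: grad_x = 2*5*-0.727 = -7.2698, grad_y = 2*4*0.6045 = 4.8358
  x_3 = -0.727 - 0.05*-7.2698 = -0.3635
  y_3 = 0.6045 - 0.05*4.8358 = 0.3627
Step 4: grad_x = 2*5*-0.3635 = -3.6349, grad_y = 2*4*0.3627 = 2.9015
  x_4 = -0.3635 - 0.05*-3.6349 = -0.1817
  y_4 = 0.3627 - 0.05*2.9015 = 0.2176
f(-0.1817, 0.2176) = 5*(-0.1817)^2 + 4*0.2176^2 = 0.3546


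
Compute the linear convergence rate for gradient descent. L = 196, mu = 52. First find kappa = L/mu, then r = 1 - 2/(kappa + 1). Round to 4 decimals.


Step 1: Compute the condition number.
kappa = L/mu = 196/52 = 3.7692
Step 2: Compute the convergence rate.
r = 1 - 2/(kappa + 1) = 1 - 2*mu/(L + mu) = (L - mu)/(L + mu) = 144/248 = 0.5806


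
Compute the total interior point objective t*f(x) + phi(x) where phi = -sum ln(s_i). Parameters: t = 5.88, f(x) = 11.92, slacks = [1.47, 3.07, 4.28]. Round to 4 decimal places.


Step 1: Compute log-barrier.
ln values: [0.3853, 1.1217, 1.454]
phi = -(0.3853 + 1.1217 + 1.454) = -2.9609
Step 2: Compute augmented objective.
t*f(x) = 5.88*11.92 = 70.0896
Total = 70.0896 - 2.9609 = 67.1287


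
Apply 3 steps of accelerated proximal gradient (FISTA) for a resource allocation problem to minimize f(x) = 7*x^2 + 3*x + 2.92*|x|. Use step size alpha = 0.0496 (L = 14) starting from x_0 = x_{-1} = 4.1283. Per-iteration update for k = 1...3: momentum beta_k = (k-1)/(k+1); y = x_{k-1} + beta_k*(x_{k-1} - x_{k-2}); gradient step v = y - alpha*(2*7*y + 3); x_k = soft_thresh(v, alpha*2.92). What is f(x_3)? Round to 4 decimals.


FISTA on f(x) = 7*x^2 + 3*x + 2.92*|x|
L = 14, alpha = 0.0496
Iteration 1: beta = 0.0, y = 4.1283 + 0.0*(4.1283 - 4.1283) = 4.1283
  grad(y) = 60.7962, v = y - alpha*grad = 1.1128
  prox(v) = soft_thresh(1.1128, 0.1448) = 0.968
Iteration 2: beta = 0.3333, y = 0.968 + 0.3333*(0.968 - 4.1283) = -0.0855
  grad(y) = 1.8035, v = y - alpha*grad = -0.1749
  prox(v) = soft_thresh(-0.1749, 0.1448) = -0.0301
Iteration 3: beta = 0.5, y = -0.0301 + 0.5*(-0.0301 - 0.968) = -0.5291
  grad(y) = -4.4076, v = y - alpha*grad = -0.3105
  prox(v) = soft_thresh(-0.3105, 0.1448) = -0.1657
f(x_3) = 7*(-0.1657)^2 + 3*(-0.1657) + 2.92*|-0.1657| = 0.1789


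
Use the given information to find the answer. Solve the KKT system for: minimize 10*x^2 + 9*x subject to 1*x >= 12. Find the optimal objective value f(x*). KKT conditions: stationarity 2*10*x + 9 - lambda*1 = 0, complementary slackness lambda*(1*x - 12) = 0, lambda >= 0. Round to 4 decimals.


Step 1: Try lambda = 0 (constraint inactive).
x_unc = -9/(2*10) = -0.45
Check: 1*-0.45 = -0.45 < 12 -- violated!
Step 2: Constraint must be active: 1*x = 12
x* = 12/1 = 12.0
lambda = (2*10*12.0 + 9)/1 = 249.0
Step 3: Compute optimal value.
f(x*) = 10*12.0^2 + 9*12.0 = 1548.0


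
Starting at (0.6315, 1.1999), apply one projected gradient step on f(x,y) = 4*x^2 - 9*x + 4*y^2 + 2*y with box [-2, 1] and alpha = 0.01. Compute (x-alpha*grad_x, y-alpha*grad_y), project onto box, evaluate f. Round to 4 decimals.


Step 1: Compute gradient at (0.6315, 1.1999).
grad_x = 2*4*0.6315 - 9 = -3.948
grad_y = 2*4*1.1999 + 2 = 11.5992
Step 2: Gradient step.
x_raw = 0.6315 - 0.01*-3.948 = 0.671
y_raw = 1.1999 - 0.01*11.5992 = 1.0839
Step 3: Project onto [-2, 1].
x_proj = clip(0.671) = 0.671
y_proj = clip(1.0839) = 1.0
Step 4: Evaluate f.
f(0.671, 1.0) = 1.762


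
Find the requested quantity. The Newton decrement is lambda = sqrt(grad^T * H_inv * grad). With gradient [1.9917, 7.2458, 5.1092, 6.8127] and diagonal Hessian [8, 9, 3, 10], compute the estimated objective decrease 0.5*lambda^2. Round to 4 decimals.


Step 1: H is diagonal, so H^(-1) * g = [0.249, 0.8051, 1.7031, 0.6813].
Step 2: g^T H^(-1) g = sum_i g_i^2 / H_ii
  = (1.9917)^2/8 + (7.2458)^2/9 + (5.1092)^2/3 + (6.8127)^2/10
  = 0.4959 + 5.8335 + 8.7013 + 4.6413 = 19.672
Step 3: Objective decrease = 0.5 * g^T H^(-1) g = 9.836


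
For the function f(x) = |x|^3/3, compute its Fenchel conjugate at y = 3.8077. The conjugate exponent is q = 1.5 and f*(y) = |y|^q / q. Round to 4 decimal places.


The conjugate exponent q satisfies 1/p + 1/q = 1.
p = 3, so q = 3/(3 - 1) = 1.5
|y|^q = 3.8077^1.5 = 7.4301
f*(3.8077) = 7.4301 / 1.5 = 4.9534


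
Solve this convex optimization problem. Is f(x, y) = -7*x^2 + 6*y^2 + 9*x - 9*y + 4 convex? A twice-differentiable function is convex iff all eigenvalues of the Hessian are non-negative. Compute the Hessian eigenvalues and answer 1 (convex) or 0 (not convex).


The Hessian of f(x,y) = -7*x^2 + 6*y^2 + 9*x - 9*y + 4 is:
H = [[-14, 0], [0, 12]]
Trace = -14 + 12 = -2
Determinant = -14*12 - (0)^2 = -168
Discriminant = (-2)^2 - 4*-168 = 676.0
Eigenvalues: lambda_1 = -14.0, lambda_2 = 12.0
The function is not convex.

0


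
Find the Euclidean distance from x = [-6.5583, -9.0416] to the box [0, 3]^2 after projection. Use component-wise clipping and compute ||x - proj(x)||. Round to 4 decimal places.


Project each component onto [0, 3].
clip(-6.5583) = 0.0, clip(-9.0416) = 0.0
Projection = [0.0, 0.0]
Squared diffs: [43.0113, 81.7505]
Distance = sqrt(124.7618) = 11.1697


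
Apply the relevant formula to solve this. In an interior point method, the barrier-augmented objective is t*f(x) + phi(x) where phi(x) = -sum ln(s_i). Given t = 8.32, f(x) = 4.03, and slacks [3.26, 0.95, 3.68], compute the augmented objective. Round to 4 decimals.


Step 1: Compute log-barrier.
ln values: [1.1817, -0.0513, 1.3029]
phi = -(1.1817 - 0.0513 + 1.3029) = -2.4333
Step 2: Compute augmented objective.
t*f(x) = 8.32*4.03 = 33.5296
Total = 33.5296 - 2.4333 = 31.0963


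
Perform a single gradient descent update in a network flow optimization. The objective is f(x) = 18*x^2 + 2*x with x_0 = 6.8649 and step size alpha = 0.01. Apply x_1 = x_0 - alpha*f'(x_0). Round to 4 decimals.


We compute the gradient at x_0 and apply the update.
f'(x) = 36*x + 2
f'(6.8649) = 36*6.8649 + 2 = 249.1364
x_1 = 6.8649 - 0.01*249.1364 = 4.3735


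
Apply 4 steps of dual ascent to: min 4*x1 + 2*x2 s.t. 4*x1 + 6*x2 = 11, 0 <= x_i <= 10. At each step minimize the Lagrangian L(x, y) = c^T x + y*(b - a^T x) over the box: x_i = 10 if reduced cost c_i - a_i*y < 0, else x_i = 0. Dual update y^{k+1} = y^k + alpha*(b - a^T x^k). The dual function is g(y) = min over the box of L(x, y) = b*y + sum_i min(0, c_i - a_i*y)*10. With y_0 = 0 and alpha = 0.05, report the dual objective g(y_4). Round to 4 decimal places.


Dual ascent for LP: min 4*x1 + 2*x2, 4*x1 + 6*x2 = 11, 0 <= x_i <= 10
Step 1: y^k = 0.0, reduced costs: (4.0, 2.0)
  x^k = (0.0, 0.0), subgradient = b - a^T x = 11.0
  y^{k+1} = 0.0 + 0.05*11.0 = 0.55
Step 2: y^k = 0.55, reduced costs: (1.8, -1.3)
  x^k = (0.0, 10.0), subgradient = b - a^T x = -49.0
  y^{k+1} = 0.55 + 0.05*-49.0 = -1.9
Step 3: y^k = -1.9, reduced costs: (11.6, 13.4)
  x^k = (0.0, 0.0), subgradient = b - a^T x = 11.0
  y^{k+1} = -1.9 + 0.05*11.0 = -1.35
Step 4: y^k = -1.35, reduced costs: (9.4, 10.1)
  x^k = (0.0, 0.0), subgradient = b - a^T x = 11.0
  y^{k+1} = -1.35 + 0.05*11.0 = -0.8
Dual objective at y_4 = -0.8: reduced costs (7.2, 6.8), box minimizer x = (0.0, 0.0)
g(y_4) = b*y + (c1 - a1*y)*x1 + (c2 - a2*y)*x2 = 11*(-0.8) + 7.2*0.0 + 6.8*0.0 = -8.8 + 0.0 + 0.0 = -8.8


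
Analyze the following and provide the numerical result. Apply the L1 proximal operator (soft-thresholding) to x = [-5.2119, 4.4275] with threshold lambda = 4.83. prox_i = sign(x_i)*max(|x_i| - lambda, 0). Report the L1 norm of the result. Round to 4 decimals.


Soft-thresholding with lambda = 4.83:
prox(-5.2119) = sign(-5.2119)*max(|-5.2119| - 4.83, 0) = -0.3819
prox(4.4275) = sign(4.4275)*max(|4.4275| - 4.83, 0) = 0.0
prox(x) = [-0.3819, 0.0]
||prox(x)||_1 = 0.3819 + 0.0 = 0.3819


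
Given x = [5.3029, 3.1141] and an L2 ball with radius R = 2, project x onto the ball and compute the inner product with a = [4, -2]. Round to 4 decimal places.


Step 1: Compute ||x|| (intermediates to 6 decimals).
||x|| = sqrt(5.3029^2 + 3.1141^2) = 6.149664
Step 2: Project.
Since ||x|| > R, scale = R/||x|| = 2/6.149664 = 0.325221, proj(x) = scale * x
proj(x) = [1.724614, 1.012771]
Step 3: Dot product.
a^T * proj(x) = 4*1.724614 - 2*1.012771 = 4.8729


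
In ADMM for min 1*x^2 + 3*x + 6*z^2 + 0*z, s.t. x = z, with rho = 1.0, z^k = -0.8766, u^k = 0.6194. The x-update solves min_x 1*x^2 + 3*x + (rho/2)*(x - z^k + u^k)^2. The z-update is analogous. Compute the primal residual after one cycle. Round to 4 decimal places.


ADMM iteration with rho = 1.0, z^k = -0.8766, u^k = 0.6194
Step 1: x-update.
Minimize 1*x^2 + 3*x + (1.0/2)*(x + 0.8766 + 0.6194)^2
FOC: (2*1 + 1.0)*x = -3 + 1.0*(-0.8766 - 0.6194)
x^{k+1} = -1.4987
Step 2: z-update.
Minimize 6*z^2 + 0*z + (1.0/2)*(-1.4987 - z + 0.6194)^2
FOC: (2*6 + 1.0)*z = 0 + 1.0*(-1.4987 + 0.6194)
z^{k+1} = -0.0676
Step 3: u-update.
u^{k+1} = 0.6194 - 1.4987 + 0.0676 = -0.8116
Step 4: Primal residual = |-1.4987 + 0.0676| = 1.431


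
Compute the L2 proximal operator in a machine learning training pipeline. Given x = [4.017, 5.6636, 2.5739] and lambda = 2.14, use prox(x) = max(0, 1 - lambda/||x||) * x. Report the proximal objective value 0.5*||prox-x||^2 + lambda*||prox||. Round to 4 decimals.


Step 1: Compute ||x||.
||x|| = 7.4052
Step 2: Compute scaling factor.
scale = max(0, 1 - 2.14/7.4052) = 0.711
Step 3: prox(x) = [2.8561, 4.0269, 1.8301]
||prox(x)|| = 5.2652
Step 4: Proximal objective.
0.5*||prox-x||^2 = 2.2898
lambda*||prox|| = 11.2675
Total = 13.5574


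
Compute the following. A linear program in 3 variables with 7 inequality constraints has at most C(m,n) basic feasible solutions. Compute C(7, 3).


Each vertex corresponds to some choice of n active constraints out of m, so the number of vertices is at most C(m, n) = m! / (n!(m-n)!).
m = 7, n = 3
Numerator: 7 * 6 * 5
Denominator: 3! = 6
C(7, 3) = 35


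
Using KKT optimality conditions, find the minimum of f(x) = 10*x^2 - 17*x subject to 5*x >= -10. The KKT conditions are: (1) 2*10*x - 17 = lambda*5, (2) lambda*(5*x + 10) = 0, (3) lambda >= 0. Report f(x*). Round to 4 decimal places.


Step 1: Try lambda = 0 (constraint inactive).
Stationarity: 2*10*x - 17 = 0
x* = 17/(2*10) = 0.85
Check constraint: 5*0.85 = 4.25 >= -10 -- satisfied.
Step 2: Compute optimal value.
f(x*) = 10*0.85^2 - 17*0.85 = -7.225


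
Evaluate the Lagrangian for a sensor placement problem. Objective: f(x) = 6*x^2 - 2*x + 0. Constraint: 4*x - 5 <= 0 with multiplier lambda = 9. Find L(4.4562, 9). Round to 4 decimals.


Step 1: Evaluate f(x).
f(4.4562) = 6*4.4562^2 - 2*4.4562 + 0 = 110.2339
Step 2: Evaluate g(x).
g(4.4562) = 4*4.4562 - 5 = 12.8248
Step 3: Compute Lagrangian.
L = 110.2339 + 9*12.8248 = 225.6571


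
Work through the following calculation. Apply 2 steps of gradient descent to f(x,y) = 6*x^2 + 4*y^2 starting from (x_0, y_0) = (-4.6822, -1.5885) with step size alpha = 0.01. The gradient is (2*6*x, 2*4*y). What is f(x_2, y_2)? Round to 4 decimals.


Gradient descent on f(x,y) = 6*x^2 + 4*y^2.
Starting point: (-4.6822, -1.5885), alpha = 0.01
Step 1: grad_x = 2*6*-4.6822 = -56.1864, grad_y = 2*4*-1.5885 = -12.708
  x_1 = -4.6822 - 0.01*-56.1864 = -4.1203
  y_1 = -1.5885 - 0.01*-12.708 = -1.4614
Step 2: grad_x = 2*6*-4.1203 = -49.444, grad_y = 2*4*-1.4614 = -11.6914
  x_2 = -4.1203 - 0.01*-49.444 = -3.6259
  y_2 = -1.4614 - 0.01*-11.6914 = -1.3445
f(-3.6259, -1.3445) = 6*(-3.6259)^2 + 4*(-1.3445)^2 = 86.1135


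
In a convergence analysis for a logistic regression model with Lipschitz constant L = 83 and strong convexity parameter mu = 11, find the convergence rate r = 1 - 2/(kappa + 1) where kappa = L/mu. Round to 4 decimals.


Step 1: Compute the condition number.
kappa = L/mu = 83/11 = 7.5455
Step 2: Compute the convergence rate.
r = 1 - 2/(kappa + 1) = 1 - 2*mu/(L + mu) = (L - mu)/(L + mu) = 72/94 = 0.766


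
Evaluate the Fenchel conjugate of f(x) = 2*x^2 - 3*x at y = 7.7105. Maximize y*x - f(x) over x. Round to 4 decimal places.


f*(y) = sup_x {y*x - a*x^2 - b*x} = sup_x {(y-b)*x - a*x^2}
FOC: (y - b) - 2a*x = 0 => x* = (y - b)/(2a)
x* = (7.7105 + 3)/(2*2) = 2.6776
f*(7.7105) = (y-b)^2/(4a) = (7.7105 + 3)^2/(4*2)
= 114.7148/8 = 14.3394


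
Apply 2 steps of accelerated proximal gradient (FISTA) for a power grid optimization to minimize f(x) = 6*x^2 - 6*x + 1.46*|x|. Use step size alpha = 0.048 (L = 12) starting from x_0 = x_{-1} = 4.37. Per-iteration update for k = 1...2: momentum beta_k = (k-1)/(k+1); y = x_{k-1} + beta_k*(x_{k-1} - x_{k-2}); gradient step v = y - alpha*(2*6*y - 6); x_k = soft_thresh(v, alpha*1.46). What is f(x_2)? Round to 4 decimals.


FISTA on f(x) = 6*x^2 - 6*x + 1.46*|x|
L = 12, alpha = 0.048
Iteration 1: beta = 0.0, y = 4.37 + 0.0*(4.37 - 4.37) = 4.37
  grad(y) = 46.44, v = y - alpha*grad = 2.1409
  prox(v) = soft_thresh(2.1409, 0.0701) = 2.0708
Iteration 2: beta = 0.3333, y = 2.0708 + 0.3333*(2.0708 - 4.37) = 1.3044
  grad(y) = 9.6528, v = y - alpha*grad = 0.8411
  prox(v) = soft_thresh(0.8411, 0.0701) = 0.771
f(x_2) = 6*0.771^2 - 6*0.771 + 1.46*|0.771| = 0.0662


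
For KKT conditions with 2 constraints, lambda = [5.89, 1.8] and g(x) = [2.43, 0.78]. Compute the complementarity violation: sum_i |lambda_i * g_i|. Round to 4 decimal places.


KKT complementary slackness check:
lambda_1 * g_1 = 5.89 * 2.43 = 14.3127
lambda_2 * g_2 = 1.8 * 0.78 = 1.404
Total violation = 14.3127 + 1.404 = 15.7167


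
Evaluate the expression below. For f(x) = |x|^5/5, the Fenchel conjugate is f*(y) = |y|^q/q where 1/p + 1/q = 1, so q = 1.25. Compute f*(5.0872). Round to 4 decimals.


The conjugate exponent q satisfies 1/p + 1/q = 1.
p = 5, so q = 5/(5 - 1) = 1.25
|y|^q = 5.0872^1.25 = 7.6401
f*(5.0872) = 7.6401 / 1.25 = 6.1121


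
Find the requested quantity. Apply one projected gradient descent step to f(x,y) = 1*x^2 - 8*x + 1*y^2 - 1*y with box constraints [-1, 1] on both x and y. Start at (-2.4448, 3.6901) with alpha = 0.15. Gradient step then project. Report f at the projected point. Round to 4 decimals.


Step 1: Compute gradient at (-2.4448, 3.6901).
grad_x = 2*1*-2.4448 - 8 = -12.8896
grad_y = 2*1*3.6901 - 1 = 6.3802
Step 2: Gradient step.
x_raw = -2.4448 - 0.15*-12.8896 = -0.5114
y_raw = 3.6901 - 0.15*6.3802 = 2.7331
Step 3: Project onto [-1, 1].
x_proj = clip(-0.5114) = -0.5114
y_proj = clip(2.7331) = 1.0
Step 4: Evaluate f.
f(-0.5114, 1.0) = 4.3524


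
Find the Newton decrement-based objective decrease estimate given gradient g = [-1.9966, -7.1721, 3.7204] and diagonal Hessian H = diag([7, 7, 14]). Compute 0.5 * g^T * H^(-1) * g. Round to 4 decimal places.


Step 1: H is diagonal, so H^(-1) * g = [-0.2852, -1.0246, 0.2657].
Step 2: g^T H^(-1) g = sum_i g_i^2 / H_ii
  = (-1.9966)^2/7 + (-7.1721)^2/7 + (3.7204)^2/14
  = 0.5695 + 7.3484 + 0.9887 = 8.9066
Step 3: Objective decrease = 0.5 * g^T H^(-1) g = 4.4533


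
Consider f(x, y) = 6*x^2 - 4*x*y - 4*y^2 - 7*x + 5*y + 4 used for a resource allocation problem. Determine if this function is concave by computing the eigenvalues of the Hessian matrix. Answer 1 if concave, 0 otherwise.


The Hessian of f(x,y) = 6*x^2 - 4*x*y - 4*y^2 - 7*x + 5*y + 4 is:
H = [[12, -4], [-4, -8]]
Trace = 12 - 8 = 4
Determinant = 12*-8 - (-4)^2 = -112
Discriminant = (4)^2 - 4*-112 = 464.0
Eigenvalues: lambda_1 = -8.7703, lambda_2 = 12.7703
The function is not concave.

0


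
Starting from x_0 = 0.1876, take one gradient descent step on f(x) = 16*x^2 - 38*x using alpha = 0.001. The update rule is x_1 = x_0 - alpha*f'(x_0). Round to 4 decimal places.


We compute the gradient at x_0 and apply the update.
f'(x) = 32*x - 38
f'(0.1876) = 32*0.1876 - 38 = -31.9968
x_1 = 0.1876 - 0.001*-31.9968 = 0.2196


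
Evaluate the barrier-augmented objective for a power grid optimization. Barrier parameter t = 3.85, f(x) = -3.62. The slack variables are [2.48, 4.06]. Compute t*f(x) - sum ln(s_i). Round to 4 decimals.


Step 1: Compute log-barrier.
ln values: [0.9083, 1.4012]
phi = -(0.9083 + 1.4012) = -2.3094
Step 2: Compute augmented objective.
t*f(x) = 3.85*-3.62 = -13.937
Total = -13.937 - 2.3094 = -16.2464


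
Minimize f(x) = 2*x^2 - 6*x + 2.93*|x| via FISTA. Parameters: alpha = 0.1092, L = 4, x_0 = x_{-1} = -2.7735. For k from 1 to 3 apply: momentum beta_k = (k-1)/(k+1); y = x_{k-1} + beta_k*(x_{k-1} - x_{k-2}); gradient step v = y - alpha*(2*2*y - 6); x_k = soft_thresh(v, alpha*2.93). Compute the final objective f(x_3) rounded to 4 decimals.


FISTA on f(x) = 2*x^2 - 6*x + 2.93*|x|
L = 4, alpha = 0.1092
Iteration 1: beta = 0.0, y = -2.7735 + 0.0*(-2.7735 + 2.7735) = -2.7735
  grad(y) = -17.094, v = y - alpha*grad = -0.9068
  prox(v) = soft_thresh(-0.9068, 0.32) = -0.5869
Iteration 2: beta = 0.3333, y = -0.5869 + 0.3333*(-0.5869 + 2.7735) = 0.142
  grad(y) = -5.432, v = y - alpha*grad = 0.7352
  prox(v) = soft_thresh(0.7352, 0.32) = 0.4152
Iteration 3: beta = 0.5, y = 0.4152 + 0.5*(0.4152 + 0.5869) = 0.9163
  grad(y) = -2.335, v = y - alpha*grad = 1.1712
  prox(v) = soft_thresh(1.1712, 0.32) = 0.8513
f(x_3) = 2*0.8513^2 - 6*0.8513 + 2.93*|0.8513| = -1.1641


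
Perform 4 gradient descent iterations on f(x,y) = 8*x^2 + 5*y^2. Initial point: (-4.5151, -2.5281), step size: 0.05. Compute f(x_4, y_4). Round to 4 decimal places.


Gradient descent on f(x,y) = 8*x^2 + 5*y^2.
Starting point: (-4.5151, -2.5281), alpha = 0.05
Step 1: grad_x = 2*8*-4.5151 = -72.2416, grad_y = 2*5*-2.5281 = -25.281
  x_1 = -4.5151 - 0.05*-72.2416 = -0.903
  y_1 = -2.5281 - 0.05*-25.281 = -1.2641
Step 2: grad_x = 2*8*-0.903 = -14.4483, grad_y = 2*5*-1.2641 = -12.6405
  x_2 = -0.903 - 0.05*-14.4483 = -0.1806
  y_2 = -1.2641 - 0.05*-12.6405 = -0.632
Step 3: grad_x = 2*8*-0.1806 = -2.8897, grad_y = 2*5*-0.632 = -6.3203
  x_3 = -0.1806 - 0.05*-2.8897 = -0.0361
  y_3 = -0.632 - 0.05*-6.3203 = -0.316
Step 4: grad_x = 2*8*-0.0361 = -0.5779, grad_y = 2*5*-0.316 = -3.1601
  x_4 = -0.0361 - 0.05*-0.5779 = -0.0072
  y_4 = -0.316 - 0.05*-3.1601 = -0.158
f(-0.0072, -0.158) = 8*(-0.0072)^2 + 5*(-0.158)^2 = 0.1252


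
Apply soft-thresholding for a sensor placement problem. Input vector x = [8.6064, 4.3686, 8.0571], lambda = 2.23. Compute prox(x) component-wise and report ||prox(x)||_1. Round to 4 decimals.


Soft-thresholding with lambda = 2.23:
prox(8.6064) = sign(8.6064)*max(|8.6064| - 2.23, 0) = 6.3764
prox(4.3686) = sign(4.3686)*max(|4.3686| - 2.23, 0) = 2.1386
prox(8.0571) = sign(8.0571)*max(|8.0571| - 2.23, 0) = 5.8271
prox(x) = [6.3764, 2.1386, 5.8271]
||prox(x)||_1 = 6.3764 + 2.1386 + 5.8271 = 14.3421


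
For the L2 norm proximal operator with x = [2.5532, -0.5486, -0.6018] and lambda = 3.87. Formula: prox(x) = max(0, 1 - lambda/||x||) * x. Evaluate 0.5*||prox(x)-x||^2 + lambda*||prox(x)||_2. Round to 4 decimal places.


Step 1: Compute ||x||.
||x|| = 2.6799
Step 2: Compute scaling factor.
scale = max(0, 1 - 3.87/2.6799) = 0.0
Step 3: prox(x) = [0.0, -0.0, -0.0]
||prox(x)|| = 0.0
Step 4: Proximal objective.
0.5*||prox-x||^2 = 3.591
lambda*||prox|| = 0.0
Total = 3.591


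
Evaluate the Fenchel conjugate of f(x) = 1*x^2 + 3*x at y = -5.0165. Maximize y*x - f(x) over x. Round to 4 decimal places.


f*(y) = sup_x {y*x - a*x^2 - b*x} = sup_x {(y-b)*x - a*x^2}
FOC: (y - b) - 2a*x = 0 => x* = (y - b)/(2a)
x* = (-5.0165 - 3)/(2*1) = -4.0083
f*(-5.0165) = (y-b)^2/(4a) = (-5.0165 - 3)^2/(4*1)
= 64.2643/4 = 16.0661


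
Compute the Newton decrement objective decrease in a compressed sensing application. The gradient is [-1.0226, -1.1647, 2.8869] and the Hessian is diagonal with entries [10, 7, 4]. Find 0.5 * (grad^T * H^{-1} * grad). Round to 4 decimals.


Step 1: H is diagonal, so H^(-1) * g = [-0.1023, -0.1664, 0.7217].
Step 2: g^T H^(-1) g = sum_i g_i^2 / H_ii
  = (-1.0226)^2/10 + (-1.1647)^2/7 + (2.8869)^2/4
  = 0.1046 + 0.1938 + 2.0835 = 2.3819
Step 3: Objective decrease = 0.5 * g^T H^(-1) g = 1.191


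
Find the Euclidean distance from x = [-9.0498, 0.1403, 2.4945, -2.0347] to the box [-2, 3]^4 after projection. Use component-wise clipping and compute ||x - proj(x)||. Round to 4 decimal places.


Project each component onto [-2, 3].
clip(-9.0498) = -2.0, clip(0.1403) = 0.1403, clip(2.4945) = 2.4945, clip(-2.0347) = -2.0
Projection = [-2.0, 0.1403, 2.4945, -2.0]
Squared diffs: [49.6997, 0.0, 0.0, 0.0012]
Distance = sqrt(49.7009) = 7.0499


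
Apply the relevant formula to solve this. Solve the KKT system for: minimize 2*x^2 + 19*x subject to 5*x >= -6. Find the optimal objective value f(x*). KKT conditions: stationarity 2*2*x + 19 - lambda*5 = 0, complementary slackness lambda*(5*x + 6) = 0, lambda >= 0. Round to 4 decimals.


Step 1: Try lambda = 0 (constraint inactive).
x_unc = -19/(2*2) = -4.75
Check: 5*-4.75 = -23.75 < -6 -- violated!
Step 2: Constraint must be active: 5*x = -6
x* = -6/5 = -1.2
lambda = (2*2*(-1.2) + 19)/5 = 2.84
Step 3: Compute optimal value.
f(x*) = 2*(-1.2)^2 + 19*(-1.2) = -19.92


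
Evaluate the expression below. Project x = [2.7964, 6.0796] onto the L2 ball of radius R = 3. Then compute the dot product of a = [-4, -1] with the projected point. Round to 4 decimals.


Step 1: Compute ||x|| (intermediates to 6 decimals).
||x|| = sqrt(2.7964^2 + 6.0796^2) = 6.69189
Step 2: Project.
Since ||x|| > R, scale = R/||x|| = 3/6.69189 = 0.448304, proj(x) = scale * x
proj(x) = [1.253637, 2.725509]
Step 3: Dot product.
a^T * proj(x) = -4*1.253637 - 1*2.725509 = -7.7401


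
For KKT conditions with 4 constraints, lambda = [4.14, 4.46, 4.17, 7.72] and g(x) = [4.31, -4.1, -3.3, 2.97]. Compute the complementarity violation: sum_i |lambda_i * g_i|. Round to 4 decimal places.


KKT complementary slackness check:
lambda_1 * g_1 = 4.14 * 4.31 = 17.8434
lambda_2 * g_2 = 4.46 * -4.1 = -18.286
lambda_3 * g_3 = 4.17 * -3.3 = -13.761
lambda_4 * g_4 = 7.72 * 2.97 = 22.9284
Total violation = 17.8434 + 18.286 + 13.761 + 22.9284 = 72.8188


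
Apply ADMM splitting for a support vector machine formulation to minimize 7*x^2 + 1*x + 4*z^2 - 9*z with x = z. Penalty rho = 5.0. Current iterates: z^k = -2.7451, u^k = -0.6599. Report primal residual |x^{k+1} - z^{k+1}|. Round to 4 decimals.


ADMM iteration with rho = 5.0, z^k = -2.7451, u^k = -0.6599
Step 1: x-update.
Minimize 7*x^2 + 1*x + (5.0/2)*(x + 2.7451 - 0.6599)^2
FOC: (2*7 + 5.0)*x = -1 + 5.0*(-2.7451 + 0.6599)
x^{k+1} = -0.6014
Step 2: z-update.
Minimize 4*z^2 - 9*z + (5.0/2)*(-0.6014 - z - 0.6599)^2
FOC: (2*4 + 5.0)*z = 9 + 5.0*(-0.6014 - 0.6599)
z^{k+1} = 0.2072
Step 3: u-update.
u^{k+1} = -0.6599 - 0.6014 - 0.2072 = -1.4685
Step 4: Primal residual = |-0.6014 - 0.2072| = 0.8086


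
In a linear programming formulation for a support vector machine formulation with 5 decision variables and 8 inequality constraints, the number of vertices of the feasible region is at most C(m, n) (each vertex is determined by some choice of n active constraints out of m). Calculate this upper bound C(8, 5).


Each vertex corresponds to some choice of n active constraints out of m, so the number of vertices is at most C(m, n) = m! / (n!(m-n)!).
m = 8, n = 5
Numerator: 8 * 7 * 6 * 5 * 4
Denominator: 5! = 120
C(8, 5) = 56


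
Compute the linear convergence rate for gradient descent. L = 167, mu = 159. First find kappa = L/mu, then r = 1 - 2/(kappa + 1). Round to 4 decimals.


Step 1: Compute the condition number.
kappa = L/mu = 167/159 = 1.0503
Step 2: Compute the convergence rate.
r = 1 - 2/(kappa + 1) = 1 - 2*mu/(L + mu) = (L - mu)/(L + mu) = 8/326 = 0.0245


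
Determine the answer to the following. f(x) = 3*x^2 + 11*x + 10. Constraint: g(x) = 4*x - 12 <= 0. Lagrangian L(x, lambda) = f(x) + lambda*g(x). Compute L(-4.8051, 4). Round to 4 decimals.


Step 1: Evaluate f(x).
f(-4.8051) = 3*(-4.8051)^2 + 11*(-4.8051) + 10 = 26.4109
Step 2: Evaluate g(x).
g(-4.8051) = 4*-4.8051 - 12 = -31.2204
Step 3: Compute Lagrangian.
L = 26.4109 + 4*-31.2204 = -98.4707


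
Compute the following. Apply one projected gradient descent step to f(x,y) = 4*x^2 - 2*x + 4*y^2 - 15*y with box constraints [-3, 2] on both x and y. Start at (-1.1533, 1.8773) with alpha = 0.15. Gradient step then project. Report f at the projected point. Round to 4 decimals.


Step 1: Compute gradient at (-1.1533, 1.8773).
grad_x = 2*4*-1.1533 - 2 = -11.2264
grad_y = 2*4*1.8773 - 15 = 0.0184
Step 2: Gradient step.
x_raw = -1.1533 - 0.15*-11.2264 = 0.5307
y_raw = 1.8773 - 0.15*0.0184 = 1.8745
Step 3: Project onto [-3, 2].
x_proj = clip(0.5307) = 0.5307
y_proj = clip(1.8745) = 1.8745
Step 4: Evaluate f.
f(0.5307, 1.8745) = -13.9974


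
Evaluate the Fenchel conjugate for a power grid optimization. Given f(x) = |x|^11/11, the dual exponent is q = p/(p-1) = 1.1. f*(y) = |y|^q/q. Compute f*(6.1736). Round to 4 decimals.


The conjugate exponent q satisfies 1/p + 1/q = 1.
p = 11, so q = 11/(11 - 1) = 1.1
|y|^q = 6.1736^1.1 = 7.4061
f*(6.1736) = 7.4061 / 1.1 = 6.7329


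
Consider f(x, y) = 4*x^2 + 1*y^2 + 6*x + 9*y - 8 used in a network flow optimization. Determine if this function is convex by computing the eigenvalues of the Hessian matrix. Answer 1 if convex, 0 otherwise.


The Hessian of f(x,y) = 4*x^2 + 1*y^2 + 6*x + 9*y - 8 is:
H = [[8, 0], [0, 2]]
Trace = 8 + 2 = 10
Determinant = 8*2 - (0)^2 = 16
Discriminant = (10)^2 - 4*16 = 36.0
Eigenvalues: lambda_1 = 2.0, lambda_2 = 8.0
The function is convex.

1


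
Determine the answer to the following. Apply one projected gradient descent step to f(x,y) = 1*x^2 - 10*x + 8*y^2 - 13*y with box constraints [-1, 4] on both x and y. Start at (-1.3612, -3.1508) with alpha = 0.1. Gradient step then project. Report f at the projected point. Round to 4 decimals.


Step 1: Compute gradient at (-1.3612, -3.1508).
grad_x = 2*1*-1.3612 - 10 = -12.7224
grad_y = 2*8*-3.1508 - 13 = -63.4128
Step 2: Gradient step.
x_raw = -1.3612 - 0.1*-12.7224 = -0.089
y_raw = -3.1508 - 0.1*-63.4128 = 3.1905
Step 3: Project onto [-1, 4].
x_proj = clip(-0.089) = -0.089
y_proj = clip(3.1905) = 3.1905
Step 4: Evaluate f.
f(-0.089, 3.1905) = 40.8546


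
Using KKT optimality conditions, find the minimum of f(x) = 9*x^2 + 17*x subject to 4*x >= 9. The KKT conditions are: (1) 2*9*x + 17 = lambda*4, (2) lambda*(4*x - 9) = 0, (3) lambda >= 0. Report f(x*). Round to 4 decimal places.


Step 1: Try lambda = 0 (constraint inactive).
x_unc = -17/(2*9) = -0.9444
Check: 4*-0.9444 = -3.7776 < 9 -- violated!
Step 2: Constraint must be active: 4*x = 9
x* = 9/4 = 2.25
lambda = (2*9*2.25 + 17)/4 = 14.375
Step 3: Compute optimal value.
f(x*) = 9*2.25^2 + 17*2.25 = 83.8125


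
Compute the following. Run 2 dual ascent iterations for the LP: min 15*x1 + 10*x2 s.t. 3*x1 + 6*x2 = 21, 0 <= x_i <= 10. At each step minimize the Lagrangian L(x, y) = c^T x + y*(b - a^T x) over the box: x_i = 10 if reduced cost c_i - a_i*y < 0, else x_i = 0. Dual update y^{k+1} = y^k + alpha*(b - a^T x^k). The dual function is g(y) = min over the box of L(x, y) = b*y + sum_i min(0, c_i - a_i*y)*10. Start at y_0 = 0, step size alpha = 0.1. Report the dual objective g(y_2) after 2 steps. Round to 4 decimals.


Dual ascent for LP: min 15*x1 + 10*x2, 3*x1 + 6*x2 = 21, 0 <= x_i <= 10
Step 1: y^k = 0.0, reduced costs: (15.0, 10.0)
  x^k = (0.0, 0.0), subgradient = b - a^T x = 21.0
  y^{k+1} = 0.0 + 0.1*21.0 = 2.1
Step 2: y^k = 2.1, reduced costs: (8.7, -2.6)
  x^k = (0.0, 10.0), subgradient = b - a^T x = -39.0
  y^{k+1} = 2.1 + 0.1*-39.0 = -1.8
Dual objective at y_2 = -1.8: reduced costs (20.4, 20.8), box minimizer x = (0.0, 0.0)
g(y_2) = b*y + (c1 - a1*y)*x1 + (c2 - a2*y)*x2 = 21*(-1.8) + 20.4*0.0 + 20.8*0.0 = -37.8 + 0.0 + 0.0 = -37.8


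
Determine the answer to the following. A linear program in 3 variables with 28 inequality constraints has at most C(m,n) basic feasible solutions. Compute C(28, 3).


Each vertex corresponds to some choice of n active constraints out of m, so the number of vertices is at most C(m, n) = m! / (n!(m-n)!).
m = 28, n = 3
Numerator: 28 * 27 * 26
Denominator: 3! = 6
C(28, 3) = 3276


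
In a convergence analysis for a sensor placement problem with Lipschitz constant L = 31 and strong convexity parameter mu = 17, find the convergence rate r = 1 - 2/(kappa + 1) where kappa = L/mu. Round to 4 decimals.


Step 1: Compute the condition number.
kappa = L/mu = 31/17 = 1.8235
Step 2: Compute the convergence rate.
r = 1 - 2/(kappa + 1) = 1 - 2*mu/(L + mu) = (L - mu)/(L + mu) = 14/48 = 0.2917


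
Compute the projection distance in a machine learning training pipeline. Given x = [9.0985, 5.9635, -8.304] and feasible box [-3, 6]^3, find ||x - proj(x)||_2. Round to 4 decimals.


Project each component onto [-3, 6].
clip(9.0985) = 6.0, clip(5.9635) = 5.9635, clip(-8.304) = -3.0
Projection = [6.0, 5.9635, -3.0]
Squared diffs: [9.6007, 0.0, 28.1324]
Distance = sqrt(37.7331) = 6.1427


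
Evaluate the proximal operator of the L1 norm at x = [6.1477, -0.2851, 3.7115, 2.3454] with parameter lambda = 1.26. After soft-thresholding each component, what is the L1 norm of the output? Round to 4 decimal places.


Soft-thresholding with lambda = 1.26:
prox(6.1477) = sign(6.1477)*max(|6.1477| - 1.26, 0) = 4.8877
prox(-0.2851) = sign(-0.2851)*max(|-0.2851| - 1.26, 0) = 0.0
prox(3.7115) = sign(3.7115)*max(|3.7115| - 1.26, 0) = 2.4515
prox(2.3454) = sign(2.3454)*max(|2.3454| - 1.26, 0) = 1.0854
prox(x) = [4.8877, 0.0, 2.4515, 1.0854]
||prox(x)||_1 = 4.8877 + 0.0 + 2.4515 + 1.0854 = 8.4246


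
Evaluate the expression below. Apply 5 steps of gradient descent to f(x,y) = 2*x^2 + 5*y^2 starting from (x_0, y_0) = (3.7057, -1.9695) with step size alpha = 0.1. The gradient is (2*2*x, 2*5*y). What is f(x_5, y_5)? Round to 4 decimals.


Gradient descent on f(x,y) = 2*x^2 + 5*y^2.
Starting point: (3.7057, -1.9695), alpha = 0.1
Step 1: grad_x = 2*2*3.7057 = 14.8228, grad_y = 2*5*-1.9695 = -19.695
  x_1 = 3.7057 - 0.1*14.8228 = 2.2234
  y_1 = -1.9695 - 0.1*-19.695 = 0.0
Step 2: grad_x = 2*2*2.2234 = 8.8937, grad_y = 2*5*0.0 = 0.0
  x_2 = 2.2234 - 0.1*8.8937 = 1.3341
  y_2 = 0.0 - 0.1*0.0 = 0.0
Step 3: grad_x = 2*2*1.3341 = 5.3362, grad_y = 2*5*0.0 = 0.0
  x_3 = 1.3341 - 0.1*5.3362 = 0.8004
  y_3 = 0.0 - 0.1*0.0 = 0.0
Step 4: grad_x = 2*2*0.8004 = 3.2017, grad_y = 2*5*0.0 = 0.0
  x_4 = 0.8004 - 0.1*3.2017 = 0.4803
  y_4 = 0.0 - 0.1*0.0 = 0.0
Step 5: grad_x = 2*2*0.4803 = 1.921, grad_y = 2*5*0.0 = 0.0
  x_5 = 0.4803 - 0.1*1.921 = 0.2882
  y_5 = 0.0 - 0.1*0.0 = 0.0
f(0.2882, 0.0) = 2*0.2882^2 + 5*0.0^2 = 0.1661


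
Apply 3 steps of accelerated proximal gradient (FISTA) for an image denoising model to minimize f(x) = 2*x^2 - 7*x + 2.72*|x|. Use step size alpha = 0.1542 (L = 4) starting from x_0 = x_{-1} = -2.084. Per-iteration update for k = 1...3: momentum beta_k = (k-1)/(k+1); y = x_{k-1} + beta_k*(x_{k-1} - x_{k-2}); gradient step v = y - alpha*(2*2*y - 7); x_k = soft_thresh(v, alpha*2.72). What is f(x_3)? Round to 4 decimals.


FISTA on f(x) = 2*x^2 - 7*x + 2.72*|x|
L = 4, alpha = 0.1542
Iteration 1: beta = 0.0, y = -2.084 + 0.0*(-2.084 + 2.084) = -2.084
  grad(y) = -15.336, v = y - alpha*grad = 0.2808
  prox(v) = soft_thresh(0.2808, 0.4194) = 0.0
Iteration 2: beta = 0.3333, y = 0.0 + 0.3333*(0.0 + 2.084) = 0.6947
  grad(y) = -4.2213, v = y - alpha*grad = 1.3456
  prox(v) = soft_thresh(1.3456, 0.4194) = 0.9262
Iteration 3: beta = 0.5, y = 0.9262 + 0.5*(0.9262 - 0.0) = 1.3893
  grad(y) = -1.443, v = y - alpha*grad = 1.6118
  prox(v) = soft_thresh(1.6118, 0.4194) = 1.1923
f(x_3) = 2*1.1923^2 - 7*1.1923 + 2.72*|1.1923| = -2.2599
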